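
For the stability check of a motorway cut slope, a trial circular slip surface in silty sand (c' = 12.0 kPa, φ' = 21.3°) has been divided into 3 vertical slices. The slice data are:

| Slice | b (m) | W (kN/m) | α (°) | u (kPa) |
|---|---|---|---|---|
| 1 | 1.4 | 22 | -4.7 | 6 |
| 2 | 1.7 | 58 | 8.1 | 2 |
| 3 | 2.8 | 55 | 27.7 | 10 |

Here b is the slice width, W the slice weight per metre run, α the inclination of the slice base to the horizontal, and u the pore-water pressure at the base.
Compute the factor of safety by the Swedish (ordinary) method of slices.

FS = 3.39

Ordinary method of slices: FS = Σ[c'·Δl_i + (W_i cosα_i − u_i·Δl_i)·tanφ'] / Σ W_i sinα_i, with Δl_i = b_i / cosα_i.
Slice 1: Δl = 1.4/cos(-4.7°) = 1.405 m; N'_1 = 22·cos(-4.7°) − 6·1.405 = 13.5; c'Δl = 16.86; W sinα = -1.8
Slice 2: Δl = 1.7/cos8.1° = 1.717 m; N'_2 = 58·cos8.1° − 2·1.717 = 54.0; c'Δl = 20.61; W sinα = 8.2
Slice 3: Δl = 2.8/cos27.7° = 3.162 m; N'_3 = 55·cos27.7° − 10·3.162 = 17.1; c'Δl = 37.95; W sinα = 25.6
Σc'Δl = 75.4 kN/m; ΣN' = 84.6 kN/m; ΣW sinα = 31.9 kN/m
Resisting = 75.4 + 84.6·tan21.3° = 75.4 + 33.0 = 108.4 kN/m
FS = 108.4 / 31.9 = 3.394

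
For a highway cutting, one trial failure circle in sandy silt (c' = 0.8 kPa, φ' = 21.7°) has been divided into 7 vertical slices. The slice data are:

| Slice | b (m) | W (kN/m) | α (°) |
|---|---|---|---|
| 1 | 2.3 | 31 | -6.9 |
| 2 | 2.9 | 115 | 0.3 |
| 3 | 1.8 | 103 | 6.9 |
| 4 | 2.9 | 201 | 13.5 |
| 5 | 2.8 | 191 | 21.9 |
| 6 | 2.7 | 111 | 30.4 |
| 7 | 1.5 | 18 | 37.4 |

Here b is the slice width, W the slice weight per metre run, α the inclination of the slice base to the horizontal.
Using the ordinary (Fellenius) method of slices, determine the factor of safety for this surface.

FS = 1.57

Ordinary method of slices: FS = Σ[c'·Δl_i + (W_i cosα_i)·tanφ'] / Σ W_i sinα_i, with Δl_i = b_i / cosα_i.
Slice 1: Δl = 2.3/cos(-6.9°) = 2.317 m; N'_1 = 31·cos(-6.9°) = 30.8; c'Δl = 1.85; W sinα = -3.7
Slice 2: Δl = 2.9/cos0.3° = 2.900 m; N'_2 = 115·cos0.3° = 115.0; c'Δl = 2.32; W sinα = 0.6
Slice 3: Δl = 1.8/cos6.9° = 1.813 m; N'_3 = 103·cos6.9° = 102.3; c'Δl = 1.45; W sinα = 12.4
Slice 4: Δl = 2.9/cos13.5° = 2.982 m; N'_4 = 201·cos13.5° = 195.4; c'Δl = 2.39; W sinα = 46.9
Slice 5: Δl = 2.8/cos21.9° = 3.018 m; N'_5 = 191·cos21.9° = 177.2; c'Δl = 2.41; W sinα = 71.2
Slice 6: Δl = 2.7/cos30.4° = 3.130 m; N'_6 = 111·cos30.4° = 95.7; c'Δl = 2.50; W sinα = 56.2
Slice 7: Δl = 1.5/cos37.4° = 1.888 m; N'_7 = 18·cos37.4° = 14.3; c'Δl = 1.51; W sinα = 10.9
Σc'Δl = 14.4 kN/m; ΣN' = 730.7 kN/m; ΣW sinα = 194.5 kN/m
Resisting = 14.4 + 730.7·tan21.7° = 14.4 + 290.8 = 305.2 kN/m
FS = 305.2 / 194.5 = 1.569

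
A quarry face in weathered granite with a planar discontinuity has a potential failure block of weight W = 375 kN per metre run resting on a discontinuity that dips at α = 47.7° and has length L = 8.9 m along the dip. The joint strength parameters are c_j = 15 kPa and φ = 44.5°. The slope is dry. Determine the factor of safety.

FS = 1.38

Resolving the block weight along and normal to the plane and applying the Mohr–Coulomb strength on the joint:
N' = W cosα = 375·cos47.7° = 252.4 kN/m
Driving force T = W sinα = 375·sin47.7° = 277.4 kN/m
Resisting force R = c_j·L + N'·tanφ = 15·8.9 + 252.4·tan44.5° = 133.5 + 248.0 = 381.5 kN/m
FS = R / T = 381.5 / 277.4 = 1.376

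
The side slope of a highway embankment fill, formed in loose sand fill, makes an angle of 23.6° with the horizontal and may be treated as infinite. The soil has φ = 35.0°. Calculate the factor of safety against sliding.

FS = 1.60

For a dry cohesionless infinite slope the factor of safety is FS = tanφ / tanβ.
FS = tan35.0° / tan23.6° = 0.7002 / 0.4369 = 1.603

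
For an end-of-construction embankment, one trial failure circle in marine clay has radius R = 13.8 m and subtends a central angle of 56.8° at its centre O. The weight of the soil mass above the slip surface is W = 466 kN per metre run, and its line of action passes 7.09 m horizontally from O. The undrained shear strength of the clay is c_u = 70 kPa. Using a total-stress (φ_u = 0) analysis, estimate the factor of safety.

FS = 4.00

Taking moments about the centre O, the resisting moment is provided by the undrained shear strength acting along the arc:
Arc length L_a = R·θ = 13.8·(56.8°·π/180) = 13.8·0.9913 = 13.68 m
M_R = c_u·L_a·R = 70·13.68·13.8 = 13215.4 kN·m/m
M_D = W·d = 466·7.09 = 3303.9 kN·m/m
FS = M_R / M_D = 13215.4 / 3303.9 = 4.000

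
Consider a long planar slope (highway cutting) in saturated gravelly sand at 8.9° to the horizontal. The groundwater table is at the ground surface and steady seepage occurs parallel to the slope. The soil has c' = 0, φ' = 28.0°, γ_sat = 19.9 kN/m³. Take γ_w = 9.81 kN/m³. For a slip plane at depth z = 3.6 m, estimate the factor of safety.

FS = 1.72

With seepage parallel to the slope and the water table at the surface, the effective normal stress on the slip plane uses the buoyant unit weight γ' = γ_sat − γ_w while the driving shear stress uses γ_sat:
FS = [c' + γ' z cos²β tanφ'] / [γ_sat z sinβ cosβ]
(For c' = 0 this reduces to FS = (γ'/γ_sat)·tanφ'/tanβ.)
γ' = 19.9 − 9.81 = 10.09 kN/m³
Numerator = 0.0 + 10.09·3.6·cos²8.9°·tan28.0° = 0.0 + 10.09·3.6·0.9761·0.5317 = 18.852 kPa
Denominator = 19.9·3.6·sin8.9°·cos8.9° = 19.9·3.6·0.1547·0.9880 = 10.950 kPa
FS = 18.852 / 10.950 = 1.722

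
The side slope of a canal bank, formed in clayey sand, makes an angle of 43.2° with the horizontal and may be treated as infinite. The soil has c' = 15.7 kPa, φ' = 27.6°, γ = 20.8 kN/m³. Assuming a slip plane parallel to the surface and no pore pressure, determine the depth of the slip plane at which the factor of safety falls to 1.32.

z = 1.98 m

Setting FS = 1.32 in FS = [c' + γz cos²β tanφ'] / [γz sinβ cosβ] and solving for z:
z = c' / [γ cosβ (FS·sinβ − cosβ·tanφ')]
  = 15.7 / [20.8·cos43.2°·(1.32·sin43.2° − cos43.2°·tan27.6°)]
  = 15.7 / [20.8·0.7290·(1.32·0.6845 − 0.7290·0.5228)]
  = 15.7 / 7.9225 = 1.982 m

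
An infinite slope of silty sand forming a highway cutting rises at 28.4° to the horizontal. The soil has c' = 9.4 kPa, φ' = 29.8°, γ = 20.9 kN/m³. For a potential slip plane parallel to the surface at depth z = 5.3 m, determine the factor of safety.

FS = 1.26

For an infinite slope with a slip plane parallel to the surface (no pore pressure): FS = [c' + γz cos²β tanφ'] / [γz sinβ cosβ].
γz = 20.9·5.3 = 110.77 kN/m²
Numerator = 9.4 + 110.77·cos²28.4°·tan29.8° = 9.4 + 110.77·0.7738·0.5727 = 58.488 kPa
Denominator = 110.77·sin28.4°·cos28.4° = 110.77·0.4756·0.8796 = 46.344 kPa
FS = 58.488 / 46.344 = 1.262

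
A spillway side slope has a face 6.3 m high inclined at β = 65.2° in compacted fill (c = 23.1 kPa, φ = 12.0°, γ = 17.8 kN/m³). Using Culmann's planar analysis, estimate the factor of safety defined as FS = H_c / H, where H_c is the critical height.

FS = 1.82

H_c = (4c/γ) · sinβ cosφ / [1 − cos(β − φ)]
    = (4·23.1/17.8) · sin65.2°·cos12.0° / [1 − cos53.2°]
    = 5.191 · 0.8879 / 0.4010 = 11.50 m
FS = H_c / H = 11.50 / 6.3 = 1.825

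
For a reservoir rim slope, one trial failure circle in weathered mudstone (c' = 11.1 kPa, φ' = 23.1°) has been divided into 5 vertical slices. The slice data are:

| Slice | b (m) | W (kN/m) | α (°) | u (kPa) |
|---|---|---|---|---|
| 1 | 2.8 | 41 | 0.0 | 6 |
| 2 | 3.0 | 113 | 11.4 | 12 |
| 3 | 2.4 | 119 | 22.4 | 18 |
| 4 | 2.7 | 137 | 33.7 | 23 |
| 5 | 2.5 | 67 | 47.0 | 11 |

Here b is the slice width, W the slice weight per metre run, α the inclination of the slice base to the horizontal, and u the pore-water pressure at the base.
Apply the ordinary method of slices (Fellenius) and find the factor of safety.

FS = 1.34

Ordinary method of slices: FS = Σ[c'·Δl_i + (W_i cosα_i − u_i·Δl_i)·tanφ'] / Σ W_i sinα_i, with Δl_i = b_i / cosα_i.
Slice 1: Δl = 2.8/cos0.0° = 2.800 m; N'_1 = 41·cos0.0° − 6·2.800 = 24.2; c'Δl = 31.08; W sinα = 0.0
Slice 2: Δl = 3.0/cos11.4° = 3.060 m; N'_2 = 113·cos11.4° − 12·3.060 = 74.0; c'Δl = 33.97; W sinα = 22.3
Slice 3: Δl = 2.4/cos22.4° = 2.596 m; N'_3 = 119·cos22.4° − 18·2.596 = 63.3; c'Δl = 28.81; W sinα = 45.3
Slice 4: Δl = 2.7/cos33.7° = 3.245 m; N'_4 = 137·cos33.7° − 23·3.245 = 39.3; c'Δl = 36.02; W sinα = 76.0
Slice 5: Δl = 2.5/cos47.0° = 3.666 m; N'_5 = 67·cos47.0° − 11·3.666 = 5.4; c'Δl = 40.69; W sinα = 49.0
Σc'Δl = 170.6 kN/m; ΣN' = 206.2 kN/m; ΣW sinα = 192.7 kN/m
Resisting = 170.6 + 206.2·tan23.1° = 170.6 + 88.0 = 258.5 kN/m
FS = 258.5 / 192.7 = 1.342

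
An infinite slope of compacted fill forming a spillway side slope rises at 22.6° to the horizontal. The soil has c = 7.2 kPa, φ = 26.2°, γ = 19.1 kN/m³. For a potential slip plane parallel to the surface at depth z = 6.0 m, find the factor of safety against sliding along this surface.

FS = 1.36

For an infinite slope with a slip plane parallel to the surface (no pore pressure): FS = [c + γz cos²β tanφ] / [γz sinβ cosβ].
γz = 19.1·6.0 = 114.60 kN/m²
Numerator = 7.2 + 114.60·cos²22.6°·tan26.2° = 7.2 + 114.60·0.8523·0.4921 = 55.262 kPa
Denominator = 114.60·sin22.6°·cos22.6° = 114.60·0.3843·0.9232 = 40.658 kPa
FS = 55.262 / 40.658 = 1.359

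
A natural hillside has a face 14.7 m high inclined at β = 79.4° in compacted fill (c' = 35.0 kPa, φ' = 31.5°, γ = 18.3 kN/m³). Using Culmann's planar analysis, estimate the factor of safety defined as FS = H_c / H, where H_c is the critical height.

FS = 1.32

H_c = (4c'/γ) · sinβ cosφ' / [1 − cos(β − φ')]
    = (4·35.0/18.3) · sin79.4°·cos31.5° / [1 − cos47.9°]
    = 7.650 · 0.8381 / 0.3296 = 19.45 m
FS = H_c / H = 19.45 / 14.7 = 1.323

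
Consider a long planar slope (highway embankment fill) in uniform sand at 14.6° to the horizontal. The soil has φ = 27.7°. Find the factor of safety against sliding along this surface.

For a dry cohesionless infinite slope the factor of safety is FS = tanφ / tanβ.
FS = tan27.7° / tan14.6° = 0.5250 / 0.2605 = 2.016

FS = 2.02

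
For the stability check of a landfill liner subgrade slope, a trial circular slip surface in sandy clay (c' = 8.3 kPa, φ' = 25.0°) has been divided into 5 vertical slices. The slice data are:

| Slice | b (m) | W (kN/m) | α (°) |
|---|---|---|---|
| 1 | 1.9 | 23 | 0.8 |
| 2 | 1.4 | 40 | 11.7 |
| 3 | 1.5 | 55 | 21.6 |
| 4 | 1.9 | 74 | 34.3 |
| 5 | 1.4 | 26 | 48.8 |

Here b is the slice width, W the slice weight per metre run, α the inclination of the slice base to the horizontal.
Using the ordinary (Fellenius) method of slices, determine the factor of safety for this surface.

FS = 1.86

Ordinary method of slices: FS = Σ[c'·Δl_i + (W_i cosα_i)·tanφ'] / Σ W_i sinα_i, with Δl_i = b_i / cosα_i.
Slice 1: Δl = 1.9/cos0.8° = 1.900 m; N'_1 = 23·cos0.8° = 23.0; c'Δl = 15.77; W sinα = 0.3
Slice 2: Δl = 1.4/cos11.7° = 1.430 m; N'_2 = 40·cos11.7° = 39.2; c'Δl = 11.87; W sinα = 8.1
Slice 3: Δl = 1.5/cos21.6° = 1.613 m; N'_3 = 55·cos21.6° = 51.1; c'Δl = 13.39; W sinα = 20.2
Slice 4: Δl = 1.9/cos34.3° = 2.300 m; N'_4 = 74·cos34.3° = 61.1; c'Δl = 19.09; W sinα = 41.7
Slice 5: Δl = 1.4/cos48.8° = 2.125 m; N'_5 = 26·cos48.8° = 17.1; c'Δl = 17.64; W sinα = 19.6
Σc'Δl = 77.8 kN/m; ΣN' = 191.6 kN/m; ΣW sinα = 89.9 kN/m
Resisting = 77.8 + 191.6·tan25.0° = 77.8 + 89.3 = 167.1 kN/m
FS = 167.1 / 89.9 = 1.858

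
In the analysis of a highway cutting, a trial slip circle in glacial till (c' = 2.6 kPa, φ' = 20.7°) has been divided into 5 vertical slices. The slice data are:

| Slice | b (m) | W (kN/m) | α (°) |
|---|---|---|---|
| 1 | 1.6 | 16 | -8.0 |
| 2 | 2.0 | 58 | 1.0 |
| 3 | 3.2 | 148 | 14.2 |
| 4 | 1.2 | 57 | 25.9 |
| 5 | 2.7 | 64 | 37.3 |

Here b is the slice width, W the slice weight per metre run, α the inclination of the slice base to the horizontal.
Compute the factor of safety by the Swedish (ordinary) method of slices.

FS = 1.53

Ordinary method of slices: FS = Σ[c'·Δl_i + (W_i cosα_i)·tanφ'] / Σ W_i sinα_i, with Δl_i = b_i / cosα_i.
Slice 1: Δl = 1.6/cos(-8.0°) = 1.616 m; N'_1 = 16·cos(-8.0°) = 15.8; c'Δl = 4.20; W sinα = -2.2
Slice 2: Δl = 2.0/cos1.0° = 2.000 m; N'_2 = 58·cos1.0° = 58.0; c'Δl = 5.20; W sinα = 1.0
Slice 3: Δl = 3.2/cos14.2° = 3.301 m; N'_3 = 148·cos14.2° = 143.5; c'Δl = 8.58; W sinα = 36.3
Slice 4: Δl = 1.2/cos25.9° = 1.334 m; N'_4 = 57·cos25.9° = 51.3; c'Δl = 3.47; W sinα = 24.9
Slice 5: Δl = 2.7/cos37.3° = 3.394 m; N'_5 = 64·cos37.3° = 50.9; c'Δl = 8.82; W sinα = 38.8
Σc'Δl = 30.3 kN/m; ΣN' = 319.5 kN/m; ΣW sinα = 98.8 kN/m
Resisting = 30.3 + 319.5·tan20.7° = 30.3 + 120.7 = 151.0 kN/m
FS = 151.0 / 98.8 = 1.529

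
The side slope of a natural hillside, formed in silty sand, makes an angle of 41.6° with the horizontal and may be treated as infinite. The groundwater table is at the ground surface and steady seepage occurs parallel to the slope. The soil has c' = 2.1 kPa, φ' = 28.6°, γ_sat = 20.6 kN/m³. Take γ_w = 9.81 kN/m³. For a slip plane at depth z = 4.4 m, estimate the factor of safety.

FS = 0.37

With seepage parallel to the slope and the water table at the surface, the effective normal stress on the slip plane uses the buoyant unit weight γ' = γ_sat − γ_w while the driving shear stress uses γ_sat:
FS = [c' + γ' z cos²β tanφ'] / [γ_sat z sinβ cosβ]
γ' = 20.6 − 9.81 = 10.79 kN/m³
Numerator = 2.1 + 10.79·4.4·cos²41.6°·tan28.6° = 2.1 + 10.79·4.4·0.5592·0.5452 = 16.575 kPa
Denominator = 20.6·4.4·sin41.6°·cos41.6° = 20.6·4.4·0.6639·0.7478 = 45.001 kPa
FS = 16.575 / 45.001 = 0.368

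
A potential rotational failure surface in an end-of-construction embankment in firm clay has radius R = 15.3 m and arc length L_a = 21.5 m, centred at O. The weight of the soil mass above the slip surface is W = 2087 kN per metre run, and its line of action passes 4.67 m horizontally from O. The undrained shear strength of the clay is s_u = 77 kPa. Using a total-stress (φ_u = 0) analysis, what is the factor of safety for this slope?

FS = 2.60

Taking moments about the centre O, the resisting moment is provided by the undrained shear strength acting along the arc:
M_R = s_u·L_a·R = 77·21.50·15.3 = 25329.2 kN·m/m
M_D = W·d = 2087·4.67 = 9746.3 kN·m/m
FS = M_R / M_D = 25329.2 / 9746.3 = 2.599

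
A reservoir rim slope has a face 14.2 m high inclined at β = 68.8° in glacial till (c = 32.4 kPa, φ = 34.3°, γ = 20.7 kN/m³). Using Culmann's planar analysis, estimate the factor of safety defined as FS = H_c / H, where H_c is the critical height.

FS = 1.93

H_c = (4c/γ) · sinβ cosφ / [1 − cos(β − φ)]
    = (4·32.4/20.7) · sin68.8°·cos34.3° / [1 − cos34.5°]
    = 6.261 · 0.7702 / 0.1759 = 27.42 m
FS = H_c / H = 27.42 / 14.2 = 1.931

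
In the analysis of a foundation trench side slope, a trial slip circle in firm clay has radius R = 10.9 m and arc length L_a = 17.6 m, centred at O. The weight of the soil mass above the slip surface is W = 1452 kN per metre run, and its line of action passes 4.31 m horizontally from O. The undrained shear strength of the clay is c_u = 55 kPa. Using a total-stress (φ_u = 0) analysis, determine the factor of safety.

FS = 1.69

Taking moments about the centre O, the resisting moment is provided by the undrained shear strength acting along the arc:
M_R = c_u·L_a·R = 55·17.60·10.9 = 10551.2 kN·m/m
M_D = W·d = 1452·4.31 = 6258.1 kN·m/m
FS = M_R / M_D = 10551.2 / 6258.1 = 1.686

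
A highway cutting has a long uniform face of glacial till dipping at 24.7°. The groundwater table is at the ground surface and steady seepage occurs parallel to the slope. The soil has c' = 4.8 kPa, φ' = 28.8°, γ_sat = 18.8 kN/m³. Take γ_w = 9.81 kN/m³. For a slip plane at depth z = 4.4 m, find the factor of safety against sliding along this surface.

FS = 0.72

With seepage parallel to the slope and the water table at the surface, the effective normal stress on the slip plane uses the buoyant unit weight γ' = γ_sat − γ_w while the driving shear stress uses γ_sat:
FS = [c' + γ' z cos²β tanφ'] / [γ_sat z sinβ cosβ]
γ' = 18.8 − 9.81 = 8.99 kN/m³
Numerator = 4.8 + 8.99·4.4·cos²24.7°·tan28.8° = 4.8 + 8.99·4.4·0.8254·0.5498 = 22.749 kPa
Denominator = 18.8·4.4·sin24.7°·cos24.7° = 18.8·4.4·0.4179·0.9085 = 31.403 kPa
FS = 22.749 / 31.403 = 0.724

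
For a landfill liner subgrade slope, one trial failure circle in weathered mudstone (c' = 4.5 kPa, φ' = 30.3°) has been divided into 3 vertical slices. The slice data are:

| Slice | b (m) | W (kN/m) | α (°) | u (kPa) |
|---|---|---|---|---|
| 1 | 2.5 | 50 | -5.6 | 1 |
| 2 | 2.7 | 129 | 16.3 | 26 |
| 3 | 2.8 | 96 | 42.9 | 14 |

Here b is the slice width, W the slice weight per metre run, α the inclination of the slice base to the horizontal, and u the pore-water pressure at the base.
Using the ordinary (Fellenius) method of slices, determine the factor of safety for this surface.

Ordinary method of slices: FS = Σ[c'·Δl_i + (W_i cosα_i − u_i·Δl_i)·tanφ'] / Σ W_i sinα_i, with Δl_i = b_i / cosα_i.
Slice 1: Δl = 2.5/cos(-5.6°) = 2.512 m; N'_1 = 50·cos(-5.6°) − 1·2.512 = 47.2; c'Δl = 11.30; W sinα = -4.9
Slice 2: Δl = 2.7/cos16.3° = 2.813 m; N'_2 = 129·cos16.3° − 26·2.813 = 50.7; c'Δl = 12.66; W sinα = 36.2
Slice 3: Δl = 2.8/cos42.9° = 3.822 m; N'_3 = 96·cos42.9° − 14·3.822 = 16.8; c'Δl = 17.20; W sinα = 65.3
Σc'Δl = 41.2 kN/m; ΣN' = 114.7 kN/m; ΣW sinα = 96.7 kN/m
Resisting = 41.2 + 114.7·tan30.3° = 41.2 + 67.0 = 108.2 kN/m
FS = 108.2 / 96.7 = 1.119

FS = 1.12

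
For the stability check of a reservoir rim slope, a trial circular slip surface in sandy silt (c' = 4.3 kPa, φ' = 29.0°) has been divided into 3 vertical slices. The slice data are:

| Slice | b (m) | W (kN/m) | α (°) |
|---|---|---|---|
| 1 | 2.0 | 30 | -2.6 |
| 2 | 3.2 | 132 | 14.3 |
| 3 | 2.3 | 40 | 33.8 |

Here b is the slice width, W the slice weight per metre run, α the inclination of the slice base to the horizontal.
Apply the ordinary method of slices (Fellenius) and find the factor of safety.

FS = 2.63

Ordinary method of slices: FS = Σ[c'·Δl_i + (W_i cosα_i)·tanφ'] / Σ W_i sinα_i, with Δl_i = b_i / cosα_i.
Slice 1: Δl = 2.0/cos(-2.6°) = 2.002 m; N'_1 = 30·cos(-2.6°) = 30.0; c'Δl = 8.61; W sinα = -1.4
Slice 2: Δl = 3.2/cos14.3° = 3.302 m; N'_2 = 132·cos14.3° = 127.9; c'Δl = 14.20; W sinα = 32.6
Slice 3: Δl = 2.3/cos33.8° = 2.768 m; N'_3 = 40·cos33.8° = 33.2; c'Δl = 11.90; W sinα = 22.3
Σc'Δl = 34.7 kN/m; ΣN' = 191.1 kN/m; ΣW sinα = 53.5 kN/m
Resisting = 34.7 + 191.1·tan29.0° = 34.7 + 105.9 = 140.6 kN/m
FS = 140.6 / 53.5 = 2.629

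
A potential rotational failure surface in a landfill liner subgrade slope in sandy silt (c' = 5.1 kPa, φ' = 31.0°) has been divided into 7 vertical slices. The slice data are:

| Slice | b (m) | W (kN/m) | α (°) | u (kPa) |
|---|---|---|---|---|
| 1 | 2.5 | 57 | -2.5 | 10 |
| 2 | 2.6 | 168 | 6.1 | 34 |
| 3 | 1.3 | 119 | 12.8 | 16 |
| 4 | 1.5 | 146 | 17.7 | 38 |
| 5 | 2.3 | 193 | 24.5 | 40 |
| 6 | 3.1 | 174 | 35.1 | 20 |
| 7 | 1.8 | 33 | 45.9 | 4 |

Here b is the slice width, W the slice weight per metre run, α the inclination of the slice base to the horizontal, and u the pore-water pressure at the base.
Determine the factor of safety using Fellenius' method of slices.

Ordinary method of slices: FS = Σ[c'·Δl_i + (W_i cosα_i − u_i·Δl_i)·tanφ'] / Σ W_i sinα_i, with Δl_i = b_i / cosα_i.
Slice 1: Δl = 2.5/cos(-2.5°) = 2.502 m; N'_1 = 57·cos(-2.5°) − 10·2.502 = 31.9; c'Δl = 12.76; W sinα = -2.5
Slice 2: Δl = 2.6/cos6.1° = 2.615 m; N'_2 = 168·cos6.1° − 34·2.615 = 78.1; c'Δl = 13.34; W sinα = 17.9
Slice 3: Δl = 1.3/cos12.8° = 1.333 m; N'_3 = 119·cos12.8° − 16·1.333 = 94.7; c'Δl = 6.80; W sinα = 26.4
Slice 4: Δl = 1.5/cos17.7° = 1.575 m; N'_4 = 146·cos17.7° − 38·1.575 = 79.3; c'Δl = 8.03; W sinα = 44.4
Slice 5: Δl = 2.3/cos24.5° = 2.528 m; N'_5 = 193·cos24.5° − 40·2.528 = 74.5; c'Δl = 12.89; W sinα = 80.0
Slice 6: Δl = 3.1/cos35.1° = 3.789 m; N'_6 = 174·cos35.1° − 20·3.789 = 66.6; c'Δl = 19.32; W sinα = 100.1
Slice 7: Δl = 1.8/cos45.9° = 2.587 m; N'_7 = 33·cos45.9° − 4·2.587 = 12.6; c'Δl = 13.19; W sinα = 23.7
Σc'Δl = 86.3 kN/m; ΣN' = 437.8 kN/m; ΣW sinα = 289.9 kN/m
Resisting = 86.3 + 437.8·tan31.0° = 86.3 + 263.0 = 349.4 kN/m
FS = 349.4 / 289.9 = 1.205

FS = 1.21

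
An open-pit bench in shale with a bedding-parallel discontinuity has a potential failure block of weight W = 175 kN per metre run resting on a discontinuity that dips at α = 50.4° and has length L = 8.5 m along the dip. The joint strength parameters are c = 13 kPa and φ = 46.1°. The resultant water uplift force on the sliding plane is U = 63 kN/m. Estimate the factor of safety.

Resolving the block weight along and normal to the plane and applying the Mohr–Coulomb strength on the joint:
N' = W cosα − U = 175·cos50.4° − 63 = 48.5 kN/m
Driving force T = W sinα = 175·sin50.4° = 134.8 kN/m
Resisting force R = c·L + N'·tanφ = 13·8.5 + 48.5·tan46.1° = 110.5 + 50.5 = 161.0 kN/m
FS = R / T = 161.0 / 134.8 = 1.194

FS = 1.19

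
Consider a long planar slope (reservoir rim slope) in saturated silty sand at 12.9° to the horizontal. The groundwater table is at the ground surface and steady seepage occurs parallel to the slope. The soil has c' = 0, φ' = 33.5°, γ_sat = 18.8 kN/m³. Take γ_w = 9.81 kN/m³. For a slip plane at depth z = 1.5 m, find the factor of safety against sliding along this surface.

FS = 1.38

With seepage parallel to the slope and the water table at the surface, the effective normal stress on the slip plane uses the buoyant unit weight γ' = γ_sat − γ_w while the driving shear stress uses γ_sat:
FS = [c' + γ' z cos²β tanφ'] / [γ_sat z sinβ cosβ]
(For c' = 0 this reduces to FS = (γ'/γ_sat)·tanφ'/tanβ.)
γ' = 18.8 − 9.81 = 8.99 kN/m³
Numerator = 0.0 + 8.99·1.5·cos²12.9°·tan33.5° = 0.0 + 8.99·1.5·0.9502·0.6619 = 8.481 kPa
Denominator = 18.8·1.5·sin12.9°·cos12.9° = 18.8·1.5·0.2233·0.9748 = 6.137 kPa
FS = 8.481 / 6.137 = 1.382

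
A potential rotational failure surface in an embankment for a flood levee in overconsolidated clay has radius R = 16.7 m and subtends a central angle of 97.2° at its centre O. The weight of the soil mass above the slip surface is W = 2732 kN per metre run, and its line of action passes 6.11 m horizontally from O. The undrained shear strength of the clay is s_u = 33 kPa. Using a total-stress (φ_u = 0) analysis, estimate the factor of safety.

Taking moments about the centre O, the resisting moment is provided by the undrained shear strength acting along the arc:
Arc length L_a = R·θ = 16.7·(97.2°·π/180) = 16.7·1.6965 = 28.33 m
M_R = s_u·L_a·R = 33·28.33·16.7 = 15613.1 kN·m/m
M_D = W·d = 2732·6.11 = 16692.5 kN·m/m
FS = M_R / M_D = 15613.1 / 16692.5 = 0.935

FS = 0.94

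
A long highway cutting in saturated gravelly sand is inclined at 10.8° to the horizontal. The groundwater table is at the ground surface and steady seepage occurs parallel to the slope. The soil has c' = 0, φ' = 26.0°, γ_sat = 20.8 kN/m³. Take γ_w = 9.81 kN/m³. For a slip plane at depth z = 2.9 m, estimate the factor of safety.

With seepage parallel to the slope and the water table at the surface, the effective normal stress on the slip plane uses the buoyant unit weight γ' = γ_sat − γ_w while the driving shear stress uses γ_sat:
FS = [c' + γ' z cos²β tanφ'] / [γ_sat z sinβ cosβ]
(For c' = 0 this reduces to FS = (γ'/γ_sat)·tanφ'/tanβ.)
γ' = 20.8 − 9.81 = 10.99 kN/m³
Numerator = 0.0 + 10.99·2.9·cos²10.8°·tan26.0° = 0.0 + 10.99·2.9·0.9649·0.4877 = 14.999 kPa
Denominator = 20.8·2.9·sin10.8°·cos10.8° = 20.8·2.9·0.1874·0.9823 = 11.103 kPa
FS = 14.999 / 11.103 = 1.351

FS = 1.35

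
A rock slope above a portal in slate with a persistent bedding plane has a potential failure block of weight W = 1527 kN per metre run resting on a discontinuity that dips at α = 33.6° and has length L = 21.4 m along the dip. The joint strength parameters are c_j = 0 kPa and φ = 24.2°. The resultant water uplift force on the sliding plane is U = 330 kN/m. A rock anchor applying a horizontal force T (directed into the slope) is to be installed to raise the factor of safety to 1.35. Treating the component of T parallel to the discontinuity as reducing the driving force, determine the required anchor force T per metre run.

Resolving forces along and normal to the sliding plane, with the horizontal anchor force T adding T·sinα to the effective normal force and T·cosα acting up the plane against the driving force:
FS = [c_jL + (W cosα − U + T sinα) tanφ] / [W sinα − T cosα]
Without the anchor: N' = 941.9 kN/m, driving T_d = 845.0 kN/m, resisting R = 0·21.4 + 941.9·tan24.2° = 423.3 kN/m, FS = 0.50.
Setting FS = 1.35 and solving for T:
1.35·(845.0 − T cos33.6°) = 423.3 + T sin33.6°·tan24.2°
T·(sin33.6°·tan24.2° + 1.35·cos33.6°) = 1.35·845.0 − 423.3
T·(0.5534·0.4494 + 1.35·0.8329) = 1140.8 − 423.3 = 717.5
T·1.3731 = 717.5
T = 522.5 kN/m

T = 523 kN/m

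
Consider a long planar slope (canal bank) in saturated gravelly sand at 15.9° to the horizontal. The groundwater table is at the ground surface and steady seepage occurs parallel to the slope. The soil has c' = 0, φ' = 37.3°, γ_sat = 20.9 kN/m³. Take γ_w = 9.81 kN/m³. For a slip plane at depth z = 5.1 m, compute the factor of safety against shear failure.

With seepage parallel to the slope and the water table at the surface, the effective normal stress on the slip plane uses the buoyant unit weight γ' = γ_sat − γ_w while the driving shear stress uses γ_sat:
FS = [c' + γ' z cos²β tanφ'] / [γ_sat z sinβ cosβ]
(For c' = 0 this reduces to FS = (γ'/γ_sat)·tanφ'/tanβ.)
γ' = 20.9 − 9.81 = 11.09 kN/m³
Numerator = 0.0 + 11.09·5.1·cos²15.9°·tan37.3° = 0.0 + 11.09·5.1·0.9249·0.7618 = 39.853 kPa
Denominator = 20.9·5.1·sin15.9°·cos15.9° = 20.9·5.1·0.2740·0.9617 = 28.084 kPa
FS = 39.853 / 28.084 = 1.419

FS = 1.42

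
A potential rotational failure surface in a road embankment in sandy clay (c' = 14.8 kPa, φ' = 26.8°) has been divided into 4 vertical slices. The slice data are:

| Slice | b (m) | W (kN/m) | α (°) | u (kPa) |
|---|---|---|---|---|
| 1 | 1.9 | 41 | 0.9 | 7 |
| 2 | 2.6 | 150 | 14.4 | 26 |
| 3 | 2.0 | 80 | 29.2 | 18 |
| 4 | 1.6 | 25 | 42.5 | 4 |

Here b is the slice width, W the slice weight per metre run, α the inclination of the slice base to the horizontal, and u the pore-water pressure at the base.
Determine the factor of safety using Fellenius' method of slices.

FS = 2.19

Ordinary method of slices: FS = Σ[c'·Δl_i + (W_i cosα_i − u_i·Δl_i)·tanφ'] / Σ W_i sinα_i, with Δl_i = b_i / cosα_i.
Slice 1: Δl = 1.9/cos0.9° = 1.900 m; N'_1 = 41·cos0.9° − 7·1.900 = 27.7; c'Δl = 28.12; W sinα = 0.6
Slice 2: Δl = 2.6/cos14.4° = 2.684 m; N'_2 = 150·cos14.4° − 26·2.684 = 75.5; c'Δl = 39.73; W sinα = 37.3
Slice 3: Δl = 2.0/cos29.2° = 2.291 m; N'_3 = 80·cos29.2° − 18·2.291 = 28.6; c'Δl = 33.91; W sinα = 39.0
Slice 4: Δl = 1.6/cos42.5° = 2.170 m; N'_4 = 25·cos42.5° − 4·2.170 = 9.8; c'Δl = 32.12; W sinα = 16.9
Σc'Δl = 133.9 kN/m; ΣN' = 141.5 kN/m; ΣW sinα = 93.9 kN/m
Resisting = 133.9 + 141.5·tan26.8° = 133.9 + 71.5 = 205.4 kN/m
FS = 205.4 / 93.9 = 2.188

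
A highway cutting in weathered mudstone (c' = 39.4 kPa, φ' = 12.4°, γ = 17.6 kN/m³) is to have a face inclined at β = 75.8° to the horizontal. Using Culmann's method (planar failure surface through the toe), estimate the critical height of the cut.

Culmann's analysis gives the critical failure plane at α_cr = (β + φ')/2 = (75.8 + 12.4)/2 = 44.1°, and the critical height
H_c = (4c'/γ) · sinβ cosφ' / [1 − cos(β − φ')]
    = (4·39.4/17.6) · sin75.8°·cos12.4° / [1 − cos(63.4°)]
    = 8.955 · 0.9694·0.9767 / [1 − 0.4478]
    = 8.955 · 0.9468 / 0.5522
    = 15.35 m

H_c = 15.35 m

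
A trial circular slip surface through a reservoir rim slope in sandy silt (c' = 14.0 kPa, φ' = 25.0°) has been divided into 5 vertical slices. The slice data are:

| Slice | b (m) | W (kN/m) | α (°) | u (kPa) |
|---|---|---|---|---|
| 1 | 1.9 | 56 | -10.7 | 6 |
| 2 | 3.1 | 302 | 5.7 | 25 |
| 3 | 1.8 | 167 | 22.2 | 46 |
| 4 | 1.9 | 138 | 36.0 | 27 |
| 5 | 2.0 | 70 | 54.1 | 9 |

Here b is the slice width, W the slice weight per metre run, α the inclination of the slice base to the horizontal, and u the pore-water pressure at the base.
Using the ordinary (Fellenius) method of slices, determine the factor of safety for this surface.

FS = 1.63

Ordinary method of slices: FS = Σ[c'·Δl_i + (W_i cosα_i − u_i·Δl_i)·tanφ'] / Σ W_i sinα_i, with Δl_i = b_i / cosα_i.
Slice 1: Δl = 1.9/cos(-10.7°) = 1.934 m; N'_1 = 56·cos(-10.7°) − 6·1.934 = 43.4; c'Δl = 27.07; W sinα = -10.4
Slice 2: Δl = 3.1/cos5.7° = 3.115 m; N'_2 = 302·cos5.7° − 25·3.115 = 222.6; c'Δl = 43.62; W sinα = 30.0
Slice 3: Δl = 1.8/cos22.2° = 1.944 m; N'_3 = 167·cos22.2° − 46·1.944 = 65.2; c'Δl = 27.22; W sinα = 63.1
Slice 4: Δl = 1.9/cos36.0° = 2.349 m; N'_4 = 138·cos36.0° − 27·2.349 = 48.2; c'Δl = 32.88; W sinα = 81.1
Slice 5: Δl = 2.0/cos54.1° = 3.411 m; N'_5 = 70·cos54.1° − 9·3.411 = 10.3; c'Δl = 47.75; W sinα = 56.7
Σc'Δl = 178.5 kN/m; ΣN' = 389.8 kN/m; ΣW sinα = 220.5 kN/m
Resisting = 178.5 + 389.8·tan25.0° = 178.5 + 181.8 = 360.3 kN/m
FS = 360.3 / 220.5 = 1.634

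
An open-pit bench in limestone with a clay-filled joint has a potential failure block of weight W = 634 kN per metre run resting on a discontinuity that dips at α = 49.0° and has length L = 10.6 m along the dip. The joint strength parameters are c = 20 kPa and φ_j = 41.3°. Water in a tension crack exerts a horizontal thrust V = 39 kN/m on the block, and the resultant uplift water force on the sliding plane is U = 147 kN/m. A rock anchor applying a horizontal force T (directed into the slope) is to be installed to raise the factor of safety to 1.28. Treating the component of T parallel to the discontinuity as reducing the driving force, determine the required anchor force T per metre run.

T = 148 kN/m

Resolving forces along and normal to the sliding plane, with the horizontal anchor force T adding T·sinα to the effective normal force and T·cosα acting up the plane against the driving force:
FS = [cL + (W cosα − U − V sinα + T sinα) tanφ_j] / [W sinα + V cosα − T cosα]
Without the anchor: N' = 239.5 kN/m, driving T_d = 504.1 kN/m, resisting R = 20·10.6 + 239.5·tan41.3° = 422.4 kN/m, FS = 0.84.
Setting FS = 1.28 and solving for T:
1.28·(504.1 − T cos49.0°) = 422.4 + T sin49.0°·tan41.3°
T·(sin49.0°·tan41.3° + 1.28·cos49.0°) = 1.28·504.1 − 422.4
T·(0.7547·0.8785 + 1.28·0.6561) = 645.2 − 422.4 = 222.8
T·1.5028 = 222.8
T = 148.3 kN/m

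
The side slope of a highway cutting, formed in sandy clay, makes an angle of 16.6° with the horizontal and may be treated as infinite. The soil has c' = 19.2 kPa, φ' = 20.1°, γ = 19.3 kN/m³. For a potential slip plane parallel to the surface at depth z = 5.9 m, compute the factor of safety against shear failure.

For an infinite slope with a slip plane parallel to the surface (no pore pressure): FS = [c' + γz cos²β tanφ'] / [γz sinβ cosβ].
γz = 19.3·5.9 = 113.87 kN/m²
Numerator = 19.2 + 113.87·cos²16.6°·tan20.1° = 19.2 + 113.87·0.9184·0.3659 = 57.469 kPa
Denominator = 113.87·sin16.6°·cos16.6° = 113.87·0.2857·0.9583 = 31.176 kPa
FS = 57.469 / 31.176 = 1.843

FS = 1.84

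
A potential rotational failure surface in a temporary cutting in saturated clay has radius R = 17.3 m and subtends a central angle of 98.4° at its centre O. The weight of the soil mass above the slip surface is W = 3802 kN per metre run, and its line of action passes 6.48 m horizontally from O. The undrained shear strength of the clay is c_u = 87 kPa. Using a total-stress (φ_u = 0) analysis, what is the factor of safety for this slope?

Taking moments about the centre O, the resisting moment is provided by the undrained shear strength acting along the arc:
Arc length L_a = R·θ = 17.3·(98.4°·π/180) = 17.3·1.7174 = 29.71 m
M_R = c_u·L_a·R = 87·29.71·17.3 = 44718.2 kN·m/m
M_D = W·d = 3802·6.48 = 24637.0 kN·m/m
FS = M_R / M_D = 44718.2 / 24637.0 = 1.815

FS = 1.82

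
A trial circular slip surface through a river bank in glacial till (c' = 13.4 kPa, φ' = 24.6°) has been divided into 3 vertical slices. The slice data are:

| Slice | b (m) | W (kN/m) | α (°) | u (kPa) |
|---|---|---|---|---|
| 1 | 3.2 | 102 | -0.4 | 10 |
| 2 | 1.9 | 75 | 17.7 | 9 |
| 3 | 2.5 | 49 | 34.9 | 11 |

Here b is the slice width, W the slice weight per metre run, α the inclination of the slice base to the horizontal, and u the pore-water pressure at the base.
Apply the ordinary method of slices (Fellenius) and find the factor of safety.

Ordinary method of slices: FS = Σ[c'·Δl_i + (W_i cosα_i − u_i·Δl_i)·tanφ'] / Σ W_i sinα_i, with Δl_i = b_i / cosα_i.
Slice 1: Δl = 3.2/cos(-0.4°) = 3.200 m; N'_1 = 102·cos(-0.4°) − 10·3.200 = 70.0; c'Δl = 42.88; W sinα = -0.7
Slice 2: Δl = 1.9/cos17.7° = 1.994 m; N'_2 = 75·cos17.7° − 9·1.994 = 53.5; c'Δl = 26.73; W sinα = 22.8
Slice 3: Δl = 2.5/cos34.9° = 3.048 m; N'_3 = 49·cos34.9° − 11·3.048 = 6.7; c'Δl = 40.85; W sinα = 28.0
Σc'Δl = 110.5 kN/m; ΣN' = 130.2 kN/m; ΣW sinα = 50.1 kN/m
Resisting = 110.5 + 130.2·tan24.6° = 110.5 + 59.6 = 170.0 kN/m
FS = 170.0 / 50.1 = 3.392

FS = 3.39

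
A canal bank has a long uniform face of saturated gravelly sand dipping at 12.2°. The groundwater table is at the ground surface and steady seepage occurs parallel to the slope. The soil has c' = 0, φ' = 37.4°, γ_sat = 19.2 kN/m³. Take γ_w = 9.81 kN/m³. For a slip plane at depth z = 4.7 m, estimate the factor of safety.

With seepage parallel to the slope and the water table at the surface, the effective normal stress on the slip plane uses the buoyant unit weight γ' = γ_sat − γ_w while the driving shear stress uses γ_sat:
FS = [c' + γ' z cos²β tanφ'] / [γ_sat z sinβ cosβ]
(For c' = 0 this reduces to FS = (γ'/γ_sat)·tanφ'/tanβ.)
γ' = 19.2 − 9.81 = 9.39 kN/m³
Numerator = 0.0 + 9.39·4.7·cos²12.2°·tan37.4° = 0.0 + 9.39·4.7·0.9553·0.7646 = 32.235 kPa
Denominator = 19.2·4.7·sin12.2°·cos12.2° = 19.2·4.7·0.2113·0.9774 = 18.639 kPa
FS = 32.235 / 18.639 = 1.729

FS = 1.73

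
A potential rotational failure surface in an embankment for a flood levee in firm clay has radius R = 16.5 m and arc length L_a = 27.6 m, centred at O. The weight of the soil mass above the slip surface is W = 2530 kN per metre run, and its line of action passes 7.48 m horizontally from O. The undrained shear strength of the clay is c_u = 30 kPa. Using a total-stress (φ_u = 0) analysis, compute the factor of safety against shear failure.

FS = 0.72

Taking moments about the centre O, the resisting moment is provided by the undrained shear strength acting along the arc:
M_R = c_u·L_a·R = 30·27.60·16.5 = 13662.0 kN·m/m
M_D = W·d = 2530·7.48 = 18924.4 kN·m/m
FS = M_R / M_D = 13662.0 / 18924.4 = 0.722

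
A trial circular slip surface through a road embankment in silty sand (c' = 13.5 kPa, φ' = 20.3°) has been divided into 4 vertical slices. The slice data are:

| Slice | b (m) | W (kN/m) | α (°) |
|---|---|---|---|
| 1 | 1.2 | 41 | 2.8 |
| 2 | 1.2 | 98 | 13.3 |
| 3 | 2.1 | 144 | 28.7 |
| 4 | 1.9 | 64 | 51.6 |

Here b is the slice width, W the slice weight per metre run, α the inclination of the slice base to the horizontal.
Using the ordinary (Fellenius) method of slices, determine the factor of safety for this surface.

Ordinary method of slices: FS = Σ[c'·Δl_i + (W_i cosα_i)·tanφ'] / Σ W_i sinα_i, with Δl_i = b_i / cosα_i.
Slice 1: Δl = 1.2/cos2.8° = 1.201 m; N'_1 = 41·cos2.8° = 41.0; c'Δl = 16.22; W sinα = 2.0
Slice 2: Δl = 1.2/cos13.3° = 1.233 m; N'_2 = 98·cos13.3° = 95.4; c'Δl = 16.65; W sinα = 22.5
Slice 3: Δl = 2.1/cos28.7° = 2.394 m; N'_3 = 144·cos28.7° = 126.3; c'Δl = 32.32; W sinα = 69.2
Slice 4: Δl = 1.9/cos51.6° = 3.059 m; N'_4 = 64·cos51.6° = 39.8; c'Δl = 41.29; W sinα = 50.2
Σc'Δl = 106.5 kN/m; ΣN' = 302.4 kN/m; ΣW sinα = 143.9 kN/m
Resisting = 106.5 + 302.4·tan20.3° = 106.5 + 111.9 = 218.3 kN/m
FS = 218.3 / 143.9 = 1.518

FS = 1.52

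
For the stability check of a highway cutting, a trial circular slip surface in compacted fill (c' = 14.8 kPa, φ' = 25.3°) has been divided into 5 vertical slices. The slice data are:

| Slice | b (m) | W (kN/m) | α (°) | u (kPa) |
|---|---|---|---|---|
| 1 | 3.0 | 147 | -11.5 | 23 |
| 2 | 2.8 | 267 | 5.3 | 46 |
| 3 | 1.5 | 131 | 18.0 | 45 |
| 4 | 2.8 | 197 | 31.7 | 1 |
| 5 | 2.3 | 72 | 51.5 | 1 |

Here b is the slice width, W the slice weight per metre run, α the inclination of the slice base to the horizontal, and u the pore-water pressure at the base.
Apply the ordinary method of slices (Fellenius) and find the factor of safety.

Ordinary method of slices: FS = Σ[c'·Δl_i + (W_i cosα_i − u_i·Δl_i)·tanφ'] / Σ W_i sinα_i, with Δl_i = b_i / cosα_i.
Slice 1: Δl = 3.0/cos(-11.5°) = 3.061 m; N'_1 = 147·cos(-11.5°) − 23·3.061 = 73.6; c'Δl = 45.31; W sinα = -29.3
Slice 2: Δl = 2.8/cos5.3° = 2.812 m; N'_2 = 267·cos5.3° − 46·2.812 = 136.5; c'Δl = 41.62; W sinα = 24.7
Slice 3: Δl = 1.5/cos18.0° = 1.577 m; N'_3 = 131·cos18.0° − 45·1.577 = 53.6; c'Δl = 23.34; W sinα = 40.5
Slice 4: Δl = 2.8/cos31.7° = 3.291 m; N'_4 = 197·cos31.7° − 1·3.291 = 164.3; c'Δl = 48.71; W sinα = 103.5
Slice 5: Δl = 2.3/cos51.5° = 3.695 m; N'_5 = 72·cos51.5° − 1·3.695 = 41.1; c'Δl = 54.68; W sinα = 56.3
Σc'Δl = 213.7 kN/m; ΣN' = 469.2 kN/m; ΣW sinα = 195.7 kN/m
Resisting = 213.7 + 469.2·tan25.3° = 213.7 + 221.8 = 435.4 kN/m
FS = 435.4 / 195.7 = 2.225

FS = 2.23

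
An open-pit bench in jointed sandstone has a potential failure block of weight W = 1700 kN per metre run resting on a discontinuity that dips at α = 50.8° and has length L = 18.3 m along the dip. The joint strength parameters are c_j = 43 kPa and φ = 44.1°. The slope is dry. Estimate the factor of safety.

FS = 1.39

Resolving the block weight along and normal to the plane and applying the Mohr–Coulomb strength on the joint:
N' = W cosα = 1700·cos50.8° = 1074.4 kN/m
Driving force T = W sinα = 1700·sin50.8° = 1317.4 kN/m
Resisting force R = c_j·L + N'·tanφ = 43·18.3 + 1074.4·tan44.1° = 786.9 + 1041.2 = 1828.1 kN/m
FS = R / T = 1828.1 / 1317.4 = 1.388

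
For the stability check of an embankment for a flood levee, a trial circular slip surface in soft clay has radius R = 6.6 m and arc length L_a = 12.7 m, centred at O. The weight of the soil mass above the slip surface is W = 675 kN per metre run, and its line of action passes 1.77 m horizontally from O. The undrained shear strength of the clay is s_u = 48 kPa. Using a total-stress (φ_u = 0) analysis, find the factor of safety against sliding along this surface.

Taking moments about the centre O, the resisting moment is provided by the undrained shear strength acting along the arc:
M_R = s_u·L_a·R = 48·12.70·6.6 = 4023.4 kN·m/m
M_D = W·d = 675·1.77 = 1194.8 kN·m/m
FS = M_R / M_D = 4023.4 / 1194.8 = 3.368

FS = 3.37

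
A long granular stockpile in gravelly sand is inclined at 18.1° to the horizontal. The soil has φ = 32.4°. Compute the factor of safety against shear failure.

FS = 1.94

For a dry cohesionless infinite slope the factor of safety is FS = tanφ / tanβ.
FS = tan32.4° / tan18.1° = 0.6346 / 0.3269 = 1.942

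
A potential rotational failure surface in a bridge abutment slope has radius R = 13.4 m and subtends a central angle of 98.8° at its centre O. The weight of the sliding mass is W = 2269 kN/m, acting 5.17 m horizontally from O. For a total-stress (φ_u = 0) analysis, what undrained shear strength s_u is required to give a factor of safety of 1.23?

FS = s_u·L_a·R / (W·d), so s_u = FS·W·d / (L_a·R).
Arc length L_a = R·θ = 13.4·(98.8°·π/180) = 13.4·1.7244 = 23.11 m
s_u = 1.23·2269·5.17 / (23.11·13.4) = 14428.8 / 309.63 = 46.60 kPa

s_u = 46.6 kPa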